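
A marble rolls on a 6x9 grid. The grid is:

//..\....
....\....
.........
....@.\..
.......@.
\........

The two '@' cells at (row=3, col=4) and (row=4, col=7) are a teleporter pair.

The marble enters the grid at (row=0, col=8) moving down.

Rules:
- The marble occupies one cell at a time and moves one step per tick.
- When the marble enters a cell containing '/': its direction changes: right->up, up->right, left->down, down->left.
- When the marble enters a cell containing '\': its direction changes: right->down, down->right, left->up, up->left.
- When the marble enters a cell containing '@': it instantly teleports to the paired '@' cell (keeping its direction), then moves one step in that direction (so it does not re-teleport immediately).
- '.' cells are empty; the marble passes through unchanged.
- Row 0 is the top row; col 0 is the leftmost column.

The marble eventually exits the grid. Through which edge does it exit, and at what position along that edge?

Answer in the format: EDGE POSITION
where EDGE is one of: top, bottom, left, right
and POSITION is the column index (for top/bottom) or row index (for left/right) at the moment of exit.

Answer: bottom 8

Derivation:
Step 1: enter (0,8), '.' pass, move down to (1,8)
Step 2: enter (1,8), '.' pass, move down to (2,8)
Step 3: enter (2,8), '.' pass, move down to (3,8)
Step 4: enter (3,8), '.' pass, move down to (4,8)
Step 5: enter (4,8), '.' pass, move down to (5,8)
Step 6: enter (5,8), '.' pass, move down to (6,8)
Step 7: at (6,8) — EXIT via bottom edge, pos 8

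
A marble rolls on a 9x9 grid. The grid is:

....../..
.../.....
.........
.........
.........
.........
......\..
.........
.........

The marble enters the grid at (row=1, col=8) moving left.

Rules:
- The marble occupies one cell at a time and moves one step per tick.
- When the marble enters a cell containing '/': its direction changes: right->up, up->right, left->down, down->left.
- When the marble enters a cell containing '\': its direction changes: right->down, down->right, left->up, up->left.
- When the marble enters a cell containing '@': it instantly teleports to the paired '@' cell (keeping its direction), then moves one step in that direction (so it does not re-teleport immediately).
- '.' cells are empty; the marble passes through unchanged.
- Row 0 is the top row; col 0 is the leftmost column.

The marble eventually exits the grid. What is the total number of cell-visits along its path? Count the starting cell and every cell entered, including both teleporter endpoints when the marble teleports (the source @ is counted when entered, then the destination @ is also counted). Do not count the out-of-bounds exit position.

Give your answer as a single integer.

Answer: 13

Derivation:
Step 1: enter (1,8), '.' pass, move left to (1,7)
Step 2: enter (1,7), '.' pass, move left to (1,6)
Step 3: enter (1,6), '.' pass, move left to (1,5)
Step 4: enter (1,5), '.' pass, move left to (1,4)
Step 5: enter (1,4), '.' pass, move left to (1,3)
Step 6: enter (1,3), '/' deflects left->down, move down to (2,3)
Step 7: enter (2,3), '.' pass, move down to (3,3)
Step 8: enter (3,3), '.' pass, move down to (4,3)
Step 9: enter (4,3), '.' pass, move down to (5,3)
Step 10: enter (5,3), '.' pass, move down to (6,3)
Step 11: enter (6,3), '.' pass, move down to (7,3)
Step 12: enter (7,3), '.' pass, move down to (8,3)
Step 13: enter (8,3), '.' pass, move down to (9,3)
Step 14: at (9,3) — EXIT via bottom edge, pos 3
Path length (cell visits): 13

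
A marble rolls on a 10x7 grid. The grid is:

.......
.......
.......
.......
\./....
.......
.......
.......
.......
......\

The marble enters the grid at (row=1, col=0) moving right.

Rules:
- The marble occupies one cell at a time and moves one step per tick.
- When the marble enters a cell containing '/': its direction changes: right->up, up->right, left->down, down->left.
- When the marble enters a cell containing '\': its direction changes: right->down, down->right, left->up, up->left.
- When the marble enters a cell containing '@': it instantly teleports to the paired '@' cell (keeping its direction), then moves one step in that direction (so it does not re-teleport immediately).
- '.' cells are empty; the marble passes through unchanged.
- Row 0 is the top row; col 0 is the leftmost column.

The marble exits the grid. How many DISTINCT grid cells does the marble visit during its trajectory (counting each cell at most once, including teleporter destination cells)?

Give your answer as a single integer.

Step 1: enter (1,0), '.' pass, move right to (1,1)
Step 2: enter (1,1), '.' pass, move right to (1,2)
Step 3: enter (1,2), '.' pass, move right to (1,3)
Step 4: enter (1,3), '.' pass, move right to (1,4)
Step 5: enter (1,4), '.' pass, move right to (1,5)
Step 6: enter (1,5), '.' pass, move right to (1,6)
Step 7: enter (1,6), '.' pass, move right to (1,7)
Step 8: at (1,7) — EXIT via right edge, pos 1
Distinct cells visited: 7 (path length 7)

Answer: 7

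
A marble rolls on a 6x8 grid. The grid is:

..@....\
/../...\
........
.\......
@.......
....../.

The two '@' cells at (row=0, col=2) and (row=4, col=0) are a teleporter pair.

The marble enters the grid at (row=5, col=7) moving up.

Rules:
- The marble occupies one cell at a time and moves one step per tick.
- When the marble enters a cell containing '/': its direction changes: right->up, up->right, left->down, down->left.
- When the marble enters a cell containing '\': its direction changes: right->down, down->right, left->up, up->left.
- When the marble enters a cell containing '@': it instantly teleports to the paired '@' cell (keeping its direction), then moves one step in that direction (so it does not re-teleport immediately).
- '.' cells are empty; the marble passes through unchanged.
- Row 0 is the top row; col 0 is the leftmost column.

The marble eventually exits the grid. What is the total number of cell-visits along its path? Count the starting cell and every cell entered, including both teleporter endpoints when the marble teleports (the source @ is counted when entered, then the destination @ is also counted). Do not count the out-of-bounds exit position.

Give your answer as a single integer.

Step 1: enter (5,7), '.' pass, move up to (4,7)
Step 2: enter (4,7), '.' pass, move up to (3,7)
Step 3: enter (3,7), '.' pass, move up to (2,7)
Step 4: enter (2,7), '.' pass, move up to (1,7)
Step 5: enter (1,7), '\' deflects up->left, move left to (1,6)
Step 6: enter (1,6), '.' pass, move left to (1,5)
Step 7: enter (1,5), '.' pass, move left to (1,4)
Step 8: enter (1,4), '.' pass, move left to (1,3)
Step 9: enter (1,3), '/' deflects left->down, move down to (2,3)
Step 10: enter (2,3), '.' pass, move down to (3,3)
Step 11: enter (3,3), '.' pass, move down to (4,3)
Step 12: enter (4,3), '.' pass, move down to (5,3)
Step 13: enter (5,3), '.' pass, move down to (6,3)
Step 14: at (6,3) — EXIT via bottom edge, pos 3
Path length (cell visits): 13

Answer: 13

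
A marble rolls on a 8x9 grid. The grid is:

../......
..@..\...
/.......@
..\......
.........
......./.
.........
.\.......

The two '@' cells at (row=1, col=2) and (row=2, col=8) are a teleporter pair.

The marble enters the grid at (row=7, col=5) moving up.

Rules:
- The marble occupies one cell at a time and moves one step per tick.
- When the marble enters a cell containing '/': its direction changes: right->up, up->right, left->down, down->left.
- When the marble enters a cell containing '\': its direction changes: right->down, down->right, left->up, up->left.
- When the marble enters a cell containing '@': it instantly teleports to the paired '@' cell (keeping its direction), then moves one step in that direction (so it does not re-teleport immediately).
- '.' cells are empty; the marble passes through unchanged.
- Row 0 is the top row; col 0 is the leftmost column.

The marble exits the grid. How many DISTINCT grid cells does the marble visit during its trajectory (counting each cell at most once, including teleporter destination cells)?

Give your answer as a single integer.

Answer: 23

Derivation:
Step 1: enter (7,5), '.' pass, move up to (6,5)
Step 2: enter (6,5), '.' pass, move up to (5,5)
Step 3: enter (5,5), '.' pass, move up to (4,5)
Step 4: enter (4,5), '.' pass, move up to (3,5)
Step 5: enter (3,5), '.' pass, move up to (2,5)
Step 6: enter (2,5), '.' pass, move up to (1,5)
Step 7: enter (1,5), '\' deflects up->left, move left to (1,4)
Step 8: enter (1,4), '.' pass, move left to (1,3)
Step 9: enter (1,3), '.' pass, move left to (1,2)
Step 10: enter (1,2), '@' teleport (1,2)->(2,8), also enter (2,8), move left to (2,7)
Step 11: enter (2,7), '.' pass, move left to (2,6)
Step 12: enter (2,6), '.' pass, move left to (2,5)
Step 13: enter (2,5), '.' pass, move left to (2,4)
Step 14: enter (2,4), '.' pass, move left to (2,3)
Step 15: enter (2,3), '.' pass, move left to (2,2)
Step 16: enter (2,2), '.' pass, move left to (2,1)
Step 17: enter (2,1), '.' pass, move left to (2,0)
Step 18: enter (2,0), '/' deflects left->down, move down to (3,0)
Step 19: enter (3,0), '.' pass, move down to (4,0)
Step 20: enter (4,0), '.' pass, move down to (5,0)
Step 21: enter (5,0), '.' pass, move down to (6,0)
Step 22: enter (6,0), '.' pass, move down to (7,0)
Step 23: enter (7,0), '.' pass, move down to (8,0)
Step 24: at (8,0) — EXIT via bottom edge, pos 0
Distinct cells visited: 23 (path length 24)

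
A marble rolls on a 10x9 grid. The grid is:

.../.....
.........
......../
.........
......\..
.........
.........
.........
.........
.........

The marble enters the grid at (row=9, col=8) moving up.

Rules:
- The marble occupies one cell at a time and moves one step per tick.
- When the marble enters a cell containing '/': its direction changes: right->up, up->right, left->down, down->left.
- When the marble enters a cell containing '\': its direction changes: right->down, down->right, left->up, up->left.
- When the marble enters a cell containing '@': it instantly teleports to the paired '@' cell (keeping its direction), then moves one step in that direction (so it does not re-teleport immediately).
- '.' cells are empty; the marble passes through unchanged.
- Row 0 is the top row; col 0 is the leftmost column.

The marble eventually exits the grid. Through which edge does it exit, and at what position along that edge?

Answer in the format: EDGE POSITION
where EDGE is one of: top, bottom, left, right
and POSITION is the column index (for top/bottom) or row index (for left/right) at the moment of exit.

Step 1: enter (9,8), '.' pass, move up to (8,8)
Step 2: enter (8,8), '.' pass, move up to (7,8)
Step 3: enter (7,8), '.' pass, move up to (6,8)
Step 4: enter (6,8), '.' pass, move up to (5,8)
Step 5: enter (5,8), '.' pass, move up to (4,8)
Step 6: enter (4,8), '.' pass, move up to (3,8)
Step 7: enter (3,8), '.' pass, move up to (2,8)
Step 8: enter (2,8), '/' deflects up->right, move right to (2,9)
Step 9: at (2,9) — EXIT via right edge, pos 2

Answer: right 2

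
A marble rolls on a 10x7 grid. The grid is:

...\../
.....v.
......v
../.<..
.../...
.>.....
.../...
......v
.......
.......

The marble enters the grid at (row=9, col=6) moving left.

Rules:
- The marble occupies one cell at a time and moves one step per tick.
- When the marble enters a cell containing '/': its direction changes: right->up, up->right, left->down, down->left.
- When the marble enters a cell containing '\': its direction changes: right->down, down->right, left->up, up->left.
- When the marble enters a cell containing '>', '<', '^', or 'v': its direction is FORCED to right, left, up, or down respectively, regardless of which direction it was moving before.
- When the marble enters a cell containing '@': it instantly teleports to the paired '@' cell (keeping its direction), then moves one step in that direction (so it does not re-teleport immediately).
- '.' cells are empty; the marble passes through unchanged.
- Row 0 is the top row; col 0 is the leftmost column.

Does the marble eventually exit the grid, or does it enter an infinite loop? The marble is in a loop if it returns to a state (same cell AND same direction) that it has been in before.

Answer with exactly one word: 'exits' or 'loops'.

Step 1: enter (9,6), '.' pass, move left to (9,5)
Step 2: enter (9,5), '.' pass, move left to (9,4)
Step 3: enter (9,4), '.' pass, move left to (9,3)
Step 4: enter (9,3), '.' pass, move left to (9,2)
Step 5: enter (9,2), '.' pass, move left to (9,1)
Step 6: enter (9,1), '.' pass, move left to (9,0)
Step 7: enter (9,0), '.' pass, move left to (9,-1)
Step 8: at (9,-1) — EXIT via left edge, pos 9

Answer: exits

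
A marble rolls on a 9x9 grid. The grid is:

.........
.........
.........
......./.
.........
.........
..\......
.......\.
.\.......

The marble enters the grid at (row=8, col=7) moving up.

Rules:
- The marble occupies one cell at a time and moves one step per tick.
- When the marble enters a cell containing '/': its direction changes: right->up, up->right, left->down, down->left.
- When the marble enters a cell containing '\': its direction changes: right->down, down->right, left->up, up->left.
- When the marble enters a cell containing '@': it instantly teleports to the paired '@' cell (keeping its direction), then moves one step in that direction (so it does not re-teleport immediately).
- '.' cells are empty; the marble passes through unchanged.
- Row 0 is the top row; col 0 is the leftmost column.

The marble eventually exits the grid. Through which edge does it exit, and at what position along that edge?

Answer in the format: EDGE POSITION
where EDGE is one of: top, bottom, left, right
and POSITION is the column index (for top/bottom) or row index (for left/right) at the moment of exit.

Answer: left 7

Derivation:
Step 1: enter (8,7), '.' pass, move up to (7,7)
Step 2: enter (7,7), '\' deflects up->left, move left to (7,6)
Step 3: enter (7,6), '.' pass, move left to (7,5)
Step 4: enter (7,5), '.' pass, move left to (7,4)
Step 5: enter (7,4), '.' pass, move left to (7,3)
Step 6: enter (7,3), '.' pass, move left to (7,2)
Step 7: enter (7,2), '.' pass, move left to (7,1)
Step 8: enter (7,1), '.' pass, move left to (7,0)
Step 9: enter (7,0), '.' pass, move left to (7,-1)
Step 10: at (7,-1) — EXIT via left edge, pos 7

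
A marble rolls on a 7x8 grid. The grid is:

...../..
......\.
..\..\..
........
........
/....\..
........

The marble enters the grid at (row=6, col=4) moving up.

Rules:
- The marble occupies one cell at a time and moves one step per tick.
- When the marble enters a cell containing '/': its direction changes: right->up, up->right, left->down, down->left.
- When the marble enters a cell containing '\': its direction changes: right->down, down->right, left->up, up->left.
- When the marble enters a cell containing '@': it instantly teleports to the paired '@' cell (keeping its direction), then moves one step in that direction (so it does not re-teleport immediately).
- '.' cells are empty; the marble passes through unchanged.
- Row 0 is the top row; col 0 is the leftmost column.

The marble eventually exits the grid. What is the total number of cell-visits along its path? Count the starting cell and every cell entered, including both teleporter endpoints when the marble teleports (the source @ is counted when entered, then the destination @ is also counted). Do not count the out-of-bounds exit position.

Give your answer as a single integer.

Answer: 7

Derivation:
Step 1: enter (6,4), '.' pass, move up to (5,4)
Step 2: enter (5,4), '.' pass, move up to (4,4)
Step 3: enter (4,4), '.' pass, move up to (3,4)
Step 4: enter (3,4), '.' pass, move up to (2,4)
Step 5: enter (2,4), '.' pass, move up to (1,4)
Step 6: enter (1,4), '.' pass, move up to (0,4)
Step 7: enter (0,4), '.' pass, move up to (-1,4)
Step 8: at (-1,4) — EXIT via top edge, pos 4
Path length (cell visits): 7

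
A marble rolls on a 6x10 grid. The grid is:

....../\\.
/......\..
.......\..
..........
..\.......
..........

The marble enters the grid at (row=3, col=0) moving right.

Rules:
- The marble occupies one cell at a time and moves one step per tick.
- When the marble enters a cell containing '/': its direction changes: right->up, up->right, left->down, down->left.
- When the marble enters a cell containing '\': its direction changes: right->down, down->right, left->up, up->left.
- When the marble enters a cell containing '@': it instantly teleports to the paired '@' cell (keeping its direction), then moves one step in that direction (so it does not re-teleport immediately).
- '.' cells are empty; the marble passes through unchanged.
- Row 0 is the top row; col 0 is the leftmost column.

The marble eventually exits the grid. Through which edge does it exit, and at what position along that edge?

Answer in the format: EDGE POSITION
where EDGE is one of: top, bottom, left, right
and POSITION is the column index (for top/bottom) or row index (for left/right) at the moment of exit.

Step 1: enter (3,0), '.' pass, move right to (3,1)
Step 2: enter (3,1), '.' pass, move right to (3,2)
Step 3: enter (3,2), '.' pass, move right to (3,3)
Step 4: enter (3,3), '.' pass, move right to (3,4)
Step 5: enter (3,4), '.' pass, move right to (3,5)
Step 6: enter (3,5), '.' pass, move right to (3,6)
Step 7: enter (3,6), '.' pass, move right to (3,7)
Step 8: enter (3,7), '.' pass, move right to (3,8)
Step 9: enter (3,8), '.' pass, move right to (3,9)
Step 10: enter (3,9), '.' pass, move right to (3,10)
Step 11: at (3,10) — EXIT via right edge, pos 3

Answer: right 3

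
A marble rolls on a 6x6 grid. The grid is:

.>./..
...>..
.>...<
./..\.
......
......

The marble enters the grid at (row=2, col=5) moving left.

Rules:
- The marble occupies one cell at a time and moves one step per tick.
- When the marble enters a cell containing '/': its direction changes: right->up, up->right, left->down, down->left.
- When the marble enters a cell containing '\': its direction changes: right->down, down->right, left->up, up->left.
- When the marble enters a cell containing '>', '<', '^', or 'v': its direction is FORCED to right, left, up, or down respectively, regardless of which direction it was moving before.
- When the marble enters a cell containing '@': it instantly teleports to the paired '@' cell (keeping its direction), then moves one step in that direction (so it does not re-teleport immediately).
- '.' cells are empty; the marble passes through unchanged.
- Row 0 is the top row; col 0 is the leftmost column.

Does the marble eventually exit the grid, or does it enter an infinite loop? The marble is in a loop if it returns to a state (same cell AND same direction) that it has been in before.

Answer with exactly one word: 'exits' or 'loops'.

Answer: loops

Derivation:
Step 1: enter (2,5), '<' forces left->left, move left to (2,4)
Step 2: enter (2,4), '.' pass, move left to (2,3)
Step 3: enter (2,3), '.' pass, move left to (2,2)
Step 4: enter (2,2), '.' pass, move left to (2,1)
Step 5: enter (2,1), '>' forces left->right, move right to (2,2)
Step 6: enter (2,2), '.' pass, move right to (2,3)
Step 7: enter (2,3), '.' pass, move right to (2,4)
Step 8: enter (2,4), '.' pass, move right to (2,5)
Step 9: enter (2,5), '<' forces right->left, move left to (2,4)
Step 10: at (2,4) dir=left — LOOP DETECTED (seen before)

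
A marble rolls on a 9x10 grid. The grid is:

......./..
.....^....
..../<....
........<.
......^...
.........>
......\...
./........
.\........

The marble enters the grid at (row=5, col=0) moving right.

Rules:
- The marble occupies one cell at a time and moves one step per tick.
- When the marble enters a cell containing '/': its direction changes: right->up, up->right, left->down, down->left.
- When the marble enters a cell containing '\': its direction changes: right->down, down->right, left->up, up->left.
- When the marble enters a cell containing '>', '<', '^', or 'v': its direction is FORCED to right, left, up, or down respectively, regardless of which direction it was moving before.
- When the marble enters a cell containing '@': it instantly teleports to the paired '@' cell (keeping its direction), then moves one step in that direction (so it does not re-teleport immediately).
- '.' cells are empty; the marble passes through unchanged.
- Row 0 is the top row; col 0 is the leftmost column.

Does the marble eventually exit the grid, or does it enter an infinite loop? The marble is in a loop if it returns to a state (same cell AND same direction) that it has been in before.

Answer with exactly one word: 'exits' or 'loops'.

Answer: exits

Derivation:
Step 1: enter (5,0), '.' pass, move right to (5,1)
Step 2: enter (5,1), '.' pass, move right to (5,2)
Step 3: enter (5,2), '.' pass, move right to (5,3)
Step 4: enter (5,3), '.' pass, move right to (5,4)
Step 5: enter (5,4), '.' pass, move right to (5,5)
Step 6: enter (5,5), '.' pass, move right to (5,6)
Step 7: enter (5,6), '.' pass, move right to (5,7)
Step 8: enter (5,7), '.' pass, move right to (5,8)
Step 9: enter (5,8), '.' pass, move right to (5,9)
Step 10: enter (5,9), '>' forces right->right, move right to (5,10)
Step 11: at (5,10) — EXIT via right edge, pos 5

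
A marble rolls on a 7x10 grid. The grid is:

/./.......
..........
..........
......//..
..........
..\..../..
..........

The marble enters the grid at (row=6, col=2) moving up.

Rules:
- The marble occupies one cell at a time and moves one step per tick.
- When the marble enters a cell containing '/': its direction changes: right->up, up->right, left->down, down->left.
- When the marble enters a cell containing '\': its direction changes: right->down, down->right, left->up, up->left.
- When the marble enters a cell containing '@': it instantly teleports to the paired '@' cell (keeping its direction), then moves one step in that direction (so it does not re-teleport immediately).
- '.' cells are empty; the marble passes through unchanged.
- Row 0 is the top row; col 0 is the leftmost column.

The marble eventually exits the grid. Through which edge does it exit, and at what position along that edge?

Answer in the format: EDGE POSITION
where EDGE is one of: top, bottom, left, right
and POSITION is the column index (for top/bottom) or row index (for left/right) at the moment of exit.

Answer: left 5

Derivation:
Step 1: enter (6,2), '.' pass, move up to (5,2)
Step 2: enter (5,2), '\' deflects up->left, move left to (5,1)
Step 3: enter (5,1), '.' pass, move left to (5,0)
Step 4: enter (5,0), '.' pass, move left to (5,-1)
Step 5: at (5,-1) — EXIT via left edge, pos 5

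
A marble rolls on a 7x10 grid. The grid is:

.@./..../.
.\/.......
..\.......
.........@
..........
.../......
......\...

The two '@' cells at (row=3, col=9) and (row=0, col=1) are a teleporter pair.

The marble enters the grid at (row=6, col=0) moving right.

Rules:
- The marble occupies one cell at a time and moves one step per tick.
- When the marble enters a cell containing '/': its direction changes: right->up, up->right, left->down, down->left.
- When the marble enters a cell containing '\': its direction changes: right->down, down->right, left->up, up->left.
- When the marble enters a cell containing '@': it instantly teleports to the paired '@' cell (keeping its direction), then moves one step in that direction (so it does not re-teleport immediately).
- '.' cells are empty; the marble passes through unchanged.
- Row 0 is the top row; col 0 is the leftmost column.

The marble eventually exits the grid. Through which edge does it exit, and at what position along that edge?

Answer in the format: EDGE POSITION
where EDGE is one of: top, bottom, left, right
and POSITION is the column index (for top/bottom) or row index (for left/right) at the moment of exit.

Answer: bottom 6

Derivation:
Step 1: enter (6,0), '.' pass, move right to (6,1)
Step 2: enter (6,1), '.' pass, move right to (6,2)
Step 3: enter (6,2), '.' pass, move right to (6,3)
Step 4: enter (6,3), '.' pass, move right to (6,4)
Step 5: enter (6,4), '.' pass, move right to (6,5)
Step 6: enter (6,5), '.' pass, move right to (6,6)
Step 7: enter (6,6), '\' deflects right->down, move down to (7,6)
Step 8: at (7,6) — EXIT via bottom edge, pos 6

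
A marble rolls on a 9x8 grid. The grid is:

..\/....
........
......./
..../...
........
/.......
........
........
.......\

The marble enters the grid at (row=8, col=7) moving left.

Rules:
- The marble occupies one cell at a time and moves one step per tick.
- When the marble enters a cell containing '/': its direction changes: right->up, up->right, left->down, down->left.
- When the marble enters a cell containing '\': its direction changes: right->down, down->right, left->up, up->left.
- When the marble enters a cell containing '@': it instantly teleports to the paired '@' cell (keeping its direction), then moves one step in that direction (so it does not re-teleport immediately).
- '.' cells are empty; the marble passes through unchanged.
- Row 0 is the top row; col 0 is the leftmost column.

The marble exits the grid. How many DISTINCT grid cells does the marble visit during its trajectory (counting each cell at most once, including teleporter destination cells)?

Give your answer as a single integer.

Answer: 7

Derivation:
Step 1: enter (8,7), '\' deflects left->up, move up to (7,7)
Step 2: enter (7,7), '.' pass, move up to (6,7)
Step 3: enter (6,7), '.' pass, move up to (5,7)
Step 4: enter (5,7), '.' pass, move up to (4,7)
Step 5: enter (4,7), '.' pass, move up to (3,7)
Step 6: enter (3,7), '.' pass, move up to (2,7)
Step 7: enter (2,7), '/' deflects up->right, move right to (2,8)
Step 8: at (2,8) — EXIT via right edge, pos 2
Distinct cells visited: 7 (path length 7)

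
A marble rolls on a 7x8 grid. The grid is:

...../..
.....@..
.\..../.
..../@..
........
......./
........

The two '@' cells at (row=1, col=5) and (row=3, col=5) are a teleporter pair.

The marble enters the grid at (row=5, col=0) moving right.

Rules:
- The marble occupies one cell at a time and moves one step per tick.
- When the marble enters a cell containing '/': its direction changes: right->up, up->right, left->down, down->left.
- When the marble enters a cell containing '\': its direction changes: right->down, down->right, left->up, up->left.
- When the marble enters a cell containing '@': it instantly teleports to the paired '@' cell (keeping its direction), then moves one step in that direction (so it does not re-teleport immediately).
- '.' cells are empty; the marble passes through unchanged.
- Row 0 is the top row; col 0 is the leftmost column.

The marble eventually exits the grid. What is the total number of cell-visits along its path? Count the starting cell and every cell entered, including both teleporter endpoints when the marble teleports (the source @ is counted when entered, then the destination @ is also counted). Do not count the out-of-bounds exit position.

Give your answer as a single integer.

Answer: 13

Derivation:
Step 1: enter (5,0), '.' pass, move right to (5,1)
Step 2: enter (5,1), '.' pass, move right to (5,2)
Step 3: enter (5,2), '.' pass, move right to (5,3)
Step 4: enter (5,3), '.' pass, move right to (5,4)
Step 5: enter (5,4), '.' pass, move right to (5,5)
Step 6: enter (5,5), '.' pass, move right to (5,6)
Step 7: enter (5,6), '.' pass, move right to (5,7)
Step 8: enter (5,7), '/' deflects right->up, move up to (4,7)
Step 9: enter (4,7), '.' pass, move up to (3,7)
Step 10: enter (3,7), '.' pass, move up to (2,7)
Step 11: enter (2,7), '.' pass, move up to (1,7)
Step 12: enter (1,7), '.' pass, move up to (0,7)
Step 13: enter (0,7), '.' pass, move up to (-1,7)
Step 14: at (-1,7) — EXIT via top edge, pos 7
Path length (cell visits): 13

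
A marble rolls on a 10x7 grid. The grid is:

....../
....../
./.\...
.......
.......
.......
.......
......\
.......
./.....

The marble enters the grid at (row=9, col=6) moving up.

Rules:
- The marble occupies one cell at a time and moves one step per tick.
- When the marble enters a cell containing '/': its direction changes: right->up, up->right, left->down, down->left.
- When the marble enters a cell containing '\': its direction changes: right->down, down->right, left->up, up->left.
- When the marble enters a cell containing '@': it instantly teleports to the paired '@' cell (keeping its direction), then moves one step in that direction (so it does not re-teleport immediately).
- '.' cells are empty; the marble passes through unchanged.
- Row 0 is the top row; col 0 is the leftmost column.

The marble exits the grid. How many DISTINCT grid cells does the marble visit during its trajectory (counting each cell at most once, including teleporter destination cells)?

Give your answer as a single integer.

Step 1: enter (9,6), '.' pass, move up to (8,6)
Step 2: enter (8,6), '.' pass, move up to (7,6)
Step 3: enter (7,6), '\' deflects up->left, move left to (7,5)
Step 4: enter (7,5), '.' pass, move left to (7,4)
Step 5: enter (7,4), '.' pass, move left to (7,3)
Step 6: enter (7,3), '.' pass, move left to (7,2)
Step 7: enter (7,2), '.' pass, move left to (7,1)
Step 8: enter (7,1), '.' pass, move left to (7,0)
Step 9: enter (7,0), '.' pass, move left to (7,-1)
Step 10: at (7,-1) — EXIT via left edge, pos 7
Distinct cells visited: 9 (path length 9)

Answer: 9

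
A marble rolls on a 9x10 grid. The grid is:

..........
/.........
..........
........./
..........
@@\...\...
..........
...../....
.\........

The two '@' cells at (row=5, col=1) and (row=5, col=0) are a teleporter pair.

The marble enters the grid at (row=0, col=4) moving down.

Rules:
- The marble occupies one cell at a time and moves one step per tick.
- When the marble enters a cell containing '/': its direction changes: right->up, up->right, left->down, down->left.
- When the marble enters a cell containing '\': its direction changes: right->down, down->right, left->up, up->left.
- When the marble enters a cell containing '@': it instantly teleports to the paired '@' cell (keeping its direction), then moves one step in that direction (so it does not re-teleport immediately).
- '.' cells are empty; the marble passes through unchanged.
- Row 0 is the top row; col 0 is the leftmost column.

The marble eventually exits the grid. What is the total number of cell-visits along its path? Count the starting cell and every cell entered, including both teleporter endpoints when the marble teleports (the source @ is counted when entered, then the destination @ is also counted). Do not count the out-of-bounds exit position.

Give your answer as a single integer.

Step 1: enter (0,4), '.' pass, move down to (1,4)
Step 2: enter (1,4), '.' pass, move down to (2,4)
Step 3: enter (2,4), '.' pass, move down to (3,4)
Step 4: enter (3,4), '.' pass, move down to (4,4)
Step 5: enter (4,4), '.' pass, move down to (5,4)
Step 6: enter (5,4), '.' pass, move down to (6,4)
Step 7: enter (6,4), '.' pass, move down to (7,4)
Step 8: enter (7,4), '.' pass, move down to (8,4)
Step 9: enter (8,4), '.' pass, move down to (9,4)
Step 10: at (9,4) — EXIT via bottom edge, pos 4
Path length (cell visits): 9

Answer: 9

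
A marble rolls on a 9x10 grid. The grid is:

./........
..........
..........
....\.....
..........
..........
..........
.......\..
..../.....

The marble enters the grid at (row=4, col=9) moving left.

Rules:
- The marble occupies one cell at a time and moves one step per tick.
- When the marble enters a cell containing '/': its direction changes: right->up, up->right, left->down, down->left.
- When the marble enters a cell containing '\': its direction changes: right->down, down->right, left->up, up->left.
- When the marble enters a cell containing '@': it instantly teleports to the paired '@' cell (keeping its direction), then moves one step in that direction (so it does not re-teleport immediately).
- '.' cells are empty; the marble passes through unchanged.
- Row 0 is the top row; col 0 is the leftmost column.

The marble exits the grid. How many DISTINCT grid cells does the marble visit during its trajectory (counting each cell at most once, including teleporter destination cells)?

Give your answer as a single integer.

Step 1: enter (4,9), '.' pass, move left to (4,8)
Step 2: enter (4,8), '.' pass, move left to (4,7)
Step 3: enter (4,7), '.' pass, move left to (4,6)
Step 4: enter (4,6), '.' pass, move left to (4,5)
Step 5: enter (4,5), '.' pass, move left to (4,4)
Step 6: enter (4,4), '.' pass, move left to (4,3)
Step 7: enter (4,3), '.' pass, move left to (4,2)
Step 8: enter (4,2), '.' pass, move left to (4,1)
Step 9: enter (4,1), '.' pass, move left to (4,0)
Step 10: enter (4,0), '.' pass, move left to (4,-1)
Step 11: at (4,-1) — EXIT via left edge, pos 4
Distinct cells visited: 10 (path length 10)

Answer: 10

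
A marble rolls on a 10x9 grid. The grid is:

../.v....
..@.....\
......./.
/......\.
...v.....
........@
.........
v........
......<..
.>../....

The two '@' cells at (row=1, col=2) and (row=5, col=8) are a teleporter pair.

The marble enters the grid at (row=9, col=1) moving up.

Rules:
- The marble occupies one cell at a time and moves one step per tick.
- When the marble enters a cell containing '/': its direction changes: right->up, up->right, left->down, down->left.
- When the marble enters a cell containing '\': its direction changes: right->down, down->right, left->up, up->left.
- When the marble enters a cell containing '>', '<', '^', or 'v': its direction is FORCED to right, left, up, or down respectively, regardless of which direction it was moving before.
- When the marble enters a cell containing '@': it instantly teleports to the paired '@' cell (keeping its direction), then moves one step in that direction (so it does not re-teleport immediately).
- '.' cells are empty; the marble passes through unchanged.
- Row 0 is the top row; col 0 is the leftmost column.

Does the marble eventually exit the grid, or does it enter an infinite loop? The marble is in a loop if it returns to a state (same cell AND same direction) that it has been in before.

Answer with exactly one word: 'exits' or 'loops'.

Answer: loops

Derivation:
Step 1: enter (9,1), '>' forces up->right, move right to (9,2)
Step 2: enter (9,2), '.' pass, move right to (9,3)
Step 3: enter (9,3), '.' pass, move right to (9,4)
Step 4: enter (9,4), '/' deflects right->up, move up to (8,4)
Step 5: enter (8,4), '.' pass, move up to (7,4)
Step 6: enter (7,4), '.' pass, move up to (6,4)
Step 7: enter (6,4), '.' pass, move up to (5,4)
Step 8: enter (5,4), '.' pass, move up to (4,4)
Step 9: enter (4,4), '.' pass, move up to (3,4)
Step 10: enter (3,4), '.' pass, move up to (2,4)
Step 11: enter (2,4), '.' pass, move up to (1,4)
Step 12: enter (1,4), '.' pass, move up to (0,4)
Step 13: enter (0,4), 'v' forces up->down, move down to (1,4)
Step 14: enter (1,4), '.' pass, move down to (2,4)
Step 15: enter (2,4), '.' pass, move down to (3,4)
Step 16: enter (3,4), '.' pass, move down to (4,4)
Step 17: enter (4,4), '.' pass, move down to (5,4)
Step 18: enter (5,4), '.' pass, move down to (6,4)
Step 19: enter (6,4), '.' pass, move down to (7,4)
Step 20: enter (7,4), '.' pass, move down to (8,4)
Step 21: enter (8,4), '.' pass, move down to (9,4)
Step 22: enter (9,4), '/' deflects down->left, move left to (9,3)
Step 23: enter (9,3), '.' pass, move left to (9,2)
Step 24: enter (9,2), '.' pass, move left to (9,1)
Step 25: enter (9,1), '>' forces left->right, move right to (9,2)
Step 26: at (9,2) dir=right — LOOP DETECTED (seen before)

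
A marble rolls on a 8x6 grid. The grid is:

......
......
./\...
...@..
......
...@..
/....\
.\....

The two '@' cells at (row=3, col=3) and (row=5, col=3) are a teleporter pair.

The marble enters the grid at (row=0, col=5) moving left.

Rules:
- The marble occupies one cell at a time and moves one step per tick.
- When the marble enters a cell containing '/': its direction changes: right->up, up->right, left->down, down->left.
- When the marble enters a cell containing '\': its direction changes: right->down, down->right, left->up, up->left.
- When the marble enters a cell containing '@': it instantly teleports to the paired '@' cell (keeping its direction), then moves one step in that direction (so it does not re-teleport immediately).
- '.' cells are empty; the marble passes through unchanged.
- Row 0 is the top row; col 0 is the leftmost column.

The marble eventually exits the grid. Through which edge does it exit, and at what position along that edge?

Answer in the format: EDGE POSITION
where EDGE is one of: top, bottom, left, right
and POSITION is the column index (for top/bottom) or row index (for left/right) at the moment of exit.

Answer: left 0

Derivation:
Step 1: enter (0,5), '.' pass, move left to (0,4)
Step 2: enter (0,4), '.' pass, move left to (0,3)
Step 3: enter (0,3), '.' pass, move left to (0,2)
Step 4: enter (0,2), '.' pass, move left to (0,1)
Step 5: enter (0,1), '.' pass, move left to (0,0)
Step 6: enter (0,0), '.' pass, move left to (0,-1)
Step 7: at (0,-1) — EXIT via left edge, pos 0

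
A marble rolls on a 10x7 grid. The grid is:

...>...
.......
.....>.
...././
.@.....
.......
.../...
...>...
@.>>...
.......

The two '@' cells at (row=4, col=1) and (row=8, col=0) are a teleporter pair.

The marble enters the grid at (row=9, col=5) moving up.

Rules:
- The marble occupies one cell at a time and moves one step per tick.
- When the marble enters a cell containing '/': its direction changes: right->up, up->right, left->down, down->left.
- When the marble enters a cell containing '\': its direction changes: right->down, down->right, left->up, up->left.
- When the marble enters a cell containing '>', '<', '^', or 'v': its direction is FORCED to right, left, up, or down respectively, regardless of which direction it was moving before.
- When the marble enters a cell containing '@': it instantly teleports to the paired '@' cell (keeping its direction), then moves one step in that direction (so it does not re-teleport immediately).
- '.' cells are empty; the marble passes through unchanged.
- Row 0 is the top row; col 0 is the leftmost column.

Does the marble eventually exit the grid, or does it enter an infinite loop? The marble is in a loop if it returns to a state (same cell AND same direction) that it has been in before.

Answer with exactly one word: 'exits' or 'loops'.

Step 1: enter (9,5), '.' pass, move up to (8,5)
Step 2: enter (8,5), '.' pass, move up to (7,5)
Step 3: enter (7,5), '.' pass, move up to (6,5)
Step 4: enter (6,5), '.' pass, move up to (5,5)
Step 5: enter (5,5), '.' pass, move up to (4,5)
Step 6: enter (4,5), '.' pass, move up to (3,5)
Step 7: enter (3,5), '.' pass, move up to (2,5)
Step 8: enter (2,5), '>' forces up->right, move right to (2,6)
Step 9: enter (2,6), '.' pass, move right to (2,7)
Step 10: at (2,7) — EXIT via right edge, pos 2

Answer: exits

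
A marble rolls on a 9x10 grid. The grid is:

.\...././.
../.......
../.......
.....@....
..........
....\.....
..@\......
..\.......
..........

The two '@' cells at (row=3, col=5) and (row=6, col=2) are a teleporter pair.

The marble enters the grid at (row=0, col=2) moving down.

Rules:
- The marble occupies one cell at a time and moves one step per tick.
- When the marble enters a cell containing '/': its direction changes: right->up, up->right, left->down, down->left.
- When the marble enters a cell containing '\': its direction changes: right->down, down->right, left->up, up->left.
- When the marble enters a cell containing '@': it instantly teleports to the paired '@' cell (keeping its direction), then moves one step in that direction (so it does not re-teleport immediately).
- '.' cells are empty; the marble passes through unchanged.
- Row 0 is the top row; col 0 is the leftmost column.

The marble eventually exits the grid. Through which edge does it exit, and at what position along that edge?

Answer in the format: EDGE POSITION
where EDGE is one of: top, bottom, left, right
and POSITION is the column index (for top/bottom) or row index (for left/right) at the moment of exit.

Answer: left 1

Derivation:
Step 1: enter (0,2), '.' pass, move down to (1,2)
Step 2: enter (1,2), '/' deflects down->left, move left to (1,1)
Step 3: enter (1,1), '.' pass, move left to (1,0)
Step 4: enter (1,0), '.' pass, move left to (1,-1)
Step 5: at (1,-1) — EXIT via left edge, pos 1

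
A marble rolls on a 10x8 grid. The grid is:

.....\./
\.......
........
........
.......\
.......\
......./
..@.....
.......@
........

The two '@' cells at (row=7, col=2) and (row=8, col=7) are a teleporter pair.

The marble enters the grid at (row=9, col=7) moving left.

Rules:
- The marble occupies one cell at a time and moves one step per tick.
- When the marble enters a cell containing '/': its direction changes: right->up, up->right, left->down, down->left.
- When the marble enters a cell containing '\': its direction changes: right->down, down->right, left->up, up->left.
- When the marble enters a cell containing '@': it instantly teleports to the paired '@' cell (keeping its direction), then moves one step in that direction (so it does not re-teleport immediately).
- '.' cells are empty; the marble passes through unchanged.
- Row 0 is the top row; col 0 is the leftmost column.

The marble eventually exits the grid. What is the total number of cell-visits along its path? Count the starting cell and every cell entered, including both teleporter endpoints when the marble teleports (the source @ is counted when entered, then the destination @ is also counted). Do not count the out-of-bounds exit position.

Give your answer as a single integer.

Step 1: enter (9,7), '.' pass, move left to (9,6)
Step 2: enter (9,6), '.' pass, move left to (9,5)
Step 3: enter (9,5), '.' pass, move left to (9,4)
Step 4: enter (9,4), '.' pass, move left to (9,3)
Step 5: enter (9,3), '.' pass, move left to (9,2)
Step 6: enter (9,2), '.' pass, move left to (9,1)
Step 7: enter (9,1), '.' pass, move left to (9,0)
Step 8: enter (9,0), '.' pass, move left to (9,-1)
Step 9: at (9,-1) — EXIT via left edge, pos 9
Path length (cell visits): 8

Answer: 8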